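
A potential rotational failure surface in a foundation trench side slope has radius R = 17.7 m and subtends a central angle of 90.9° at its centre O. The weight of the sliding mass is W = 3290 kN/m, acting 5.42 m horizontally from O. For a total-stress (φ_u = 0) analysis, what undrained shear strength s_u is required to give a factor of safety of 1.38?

FS = s_u·L_a·R / (W·d), so s_u = FS·W·d / (L_a·R).
Arc length L_a = R·θ = 17.7·(90.9°·π/180) = 17.7·1.5865 = 28.08 m
s_u = 1.38·3290·5.42 / (28.08·17.7) = 24607.9 / 497.04 = 49.51 kPa

s_u = 49.5 kPa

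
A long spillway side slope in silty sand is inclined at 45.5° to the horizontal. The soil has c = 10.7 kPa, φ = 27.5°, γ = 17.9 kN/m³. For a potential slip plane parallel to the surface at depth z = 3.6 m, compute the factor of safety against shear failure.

For an infinite slope with a slip plane parallel to the surface (no pore pressure): FS = [c + γz cos²β tanφ] / [γz sinβ cosβ].
γz = 17.9·3.6 = 64.44 kN/m²
Numerator = 10.7 + 64.44·cos²45.5°·tan27.5° = 10.7 + 64.44·0.4913·0.5206 = 27.180 kPa
Denominator = 64.44·sin45.5°·cos45.5° = 64.44·0.7133·0.7009 = 32.215 kPa
FS = 27.180 / 32.215 = 0.844

FS = 0.84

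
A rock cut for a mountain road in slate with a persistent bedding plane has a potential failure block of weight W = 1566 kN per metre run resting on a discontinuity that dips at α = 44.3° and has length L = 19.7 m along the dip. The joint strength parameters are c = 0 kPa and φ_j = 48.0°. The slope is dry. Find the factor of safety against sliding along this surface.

FS = 1.14

Resolving the block weight along and normal to the plane and applying the Mohr–Coulomb strength on the joint:
N' = W cosα = 1566·cos44.3° = 1120.8 kN/m
Driving force T = W sinα = 1566·sin44.3° = 1093.7 kN/m
Resisting force R = c·L + N'·tanφ_j = 0·19.7 + 1120.8·tan48.0° = 0.0 + 1244.7 = 1244.7 kN/m
FS = R / T = 1244.7 / 1093.7 = 1.138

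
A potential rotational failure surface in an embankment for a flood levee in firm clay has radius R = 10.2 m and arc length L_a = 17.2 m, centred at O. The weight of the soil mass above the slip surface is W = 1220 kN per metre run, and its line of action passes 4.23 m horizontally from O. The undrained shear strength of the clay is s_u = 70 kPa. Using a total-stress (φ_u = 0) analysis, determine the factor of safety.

Taking moments about the centre O, the resisting moment is provided by the undrained shear strength acting along the arc:
M_R = s_u·L_a·R = 70·17.20·10.2 = 12280.8 kN·m/m
M_D = W·d = 1220·4.23 = 5160.6 kN·m/m
FS = M_R / M_D = 12280.8 / 5160.6 = 2.380

FS = 2.38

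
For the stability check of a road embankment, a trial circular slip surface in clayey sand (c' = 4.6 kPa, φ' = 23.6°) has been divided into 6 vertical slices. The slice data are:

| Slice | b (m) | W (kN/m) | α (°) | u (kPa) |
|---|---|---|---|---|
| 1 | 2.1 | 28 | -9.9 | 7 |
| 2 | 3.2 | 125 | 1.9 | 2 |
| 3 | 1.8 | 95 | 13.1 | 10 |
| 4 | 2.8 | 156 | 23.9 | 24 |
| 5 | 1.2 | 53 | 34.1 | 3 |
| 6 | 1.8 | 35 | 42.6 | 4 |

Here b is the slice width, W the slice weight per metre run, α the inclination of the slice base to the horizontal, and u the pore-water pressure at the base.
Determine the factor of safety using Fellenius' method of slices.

FS = 1.52

Ordinary method of slices: FS = Σ[c'·Δl_i + (W_i cosα_i − u_i·Δl_i)·tanφ'] / Σ W_i sinα_i, with Δl_i = b_i / cosα_i.
Slice 1: Δl = 2.1/cos(-9.9°) = 2.132 m; N'_1 = 28·cos(-9.9°) − 7·2.132 = 12.7; c'Δl = 9.81; W sinα = -4.8
Slice 2: Δl = 3.2/cos1.9° = 3.202 m; N'_2 = 125·cos1.9° − 2·3.202 = 118.5; c'Δl = 14.73; W sinα = 4.1
Slice 3: Δl = 1.8/cos13.1° = 1.848 m; N'_3 = 95·cos13.1° − 10·1.848 = 74.0; c'Δl = 8.50; W sinα = 21.5
Slice 4: Δl = 2.8/cos23.9° = 3.063 m; N'_4 = 156·cos23.9° − 24·3.063 = 69.1; c'Δl = 14.09; W sinα = 63.2
Slice 5: Δl = 1.2/cos34.1° = 1.449 m; N'_5 = 53·cos34.1° − 3·1.449 = 39.5; c'Δl = 6.67; W sinα = 29.7
Slice 6: Δl = 1.8/cos42.6° = 2.445 m; N'_6 = 35·cos42.6° − 4·2.445 = 16.0; c'Δl = 11.25; W sinα = 23.7
Σc'Δl = 65.0 kN/m; ΣN' = 329.9 kN/m; ΣW sinα = 137.5 kN/m
Resisting = 65.0 + 329.9·tan23.6° = 65.0 + 144.1 = 209.2 kN/m
FS = 209.2 / 137.5 = 1.521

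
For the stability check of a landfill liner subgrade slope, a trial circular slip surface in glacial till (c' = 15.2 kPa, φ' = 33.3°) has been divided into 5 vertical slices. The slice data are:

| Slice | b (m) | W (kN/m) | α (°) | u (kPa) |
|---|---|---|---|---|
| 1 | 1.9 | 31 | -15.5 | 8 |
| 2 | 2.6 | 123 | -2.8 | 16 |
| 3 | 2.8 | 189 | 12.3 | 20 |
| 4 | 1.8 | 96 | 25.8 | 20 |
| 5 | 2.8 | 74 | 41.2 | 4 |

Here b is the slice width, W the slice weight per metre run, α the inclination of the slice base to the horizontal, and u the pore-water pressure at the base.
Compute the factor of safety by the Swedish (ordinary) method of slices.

FS = 3.46

Ordinary method of slices: FS = Σ[c'·Δl_i + (W_i cosα_i − u_i·Δl_i)·tanφ'] / Σ W_i sinα_i, with Δl_i = b_i / cosα_i.
Slice 1: Δl = 1.9/cos(-15.5°) = 1.972 m; N'_1 = 31·cos(-15.5°) − 8·1.972 = 14.1; c'Δl = 29.97; W sinα = -8.3
Slice 2: Δl = 2.6/cos(-2.8°) = 2.603 m; N'_2 = 123·cos(-2.8°) − 16·2.603 = 81.2; c'Δl = 39.57; W sinα = -6.0
Slice 3: Δl = 2.8/cos12.3° = 2.866 m; N'_3 = 189·cos12.3° − 20·2.866 = 127.3; c'Δl = 43.56; W sinα = 40.3
Slice 4: Δl = 1.8/cos25.8° = 1.999 m; N'_4 = 96·cos25.8° − 20·1.999 = 46.4; c'Δl = 30.39; W sinα = 41.8
Slice 5: Δl = 2.8/cos41.2° = 3.721 m; N'_5 = 74·cos41.2° − 4·3.721 = 40.8; c'Δl = 56.56; W sinα = 48.7
Σc'Δl = 200.1 kN/m; ΣN' = 309.9 kN/m; ΣW sinα = 116.5 kN/m
Resisting = 200.1 + 309.9·tan33.3° = 200.1 + 203.6 = 403.6 kN/m
FS = 403.6 / 116.5 = 3.465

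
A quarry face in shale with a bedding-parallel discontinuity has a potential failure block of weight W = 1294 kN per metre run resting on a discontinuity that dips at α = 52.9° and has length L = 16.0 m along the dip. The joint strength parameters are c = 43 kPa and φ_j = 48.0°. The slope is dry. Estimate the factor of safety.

FS = 1.51

Resolving the block weight along and normal to the plane and applying the Mohr–Coulomb strength on the joint:
N' = W cosα = 1294·cos52.9° = 780.6 kN/m
Driving force T = W sinα = 1294·sin52.9° = 1032.1 kN/m
Resisting force R = c·L + N'·tanφ_j = 43·16.0 + 780.6·tan48.0° = 688.0 + 866.9 = 1554.9 kN/m
FS = R / T = 1554.9 / 1032.1 = 1.507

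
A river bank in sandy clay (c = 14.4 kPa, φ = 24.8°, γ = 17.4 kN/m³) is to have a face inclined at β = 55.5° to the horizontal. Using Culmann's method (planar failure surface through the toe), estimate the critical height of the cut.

H_c = 17.67 m

Culmann's analysis gives the critical failure plane at α_cr = (β + φ)/2 = (55.5 + 24.8)/2 = 40.1°, and the critical height
H_c = (4c/γ) · sinβ cosφ / [1 − cos(β − φ)]
    = (4·14.4/17.4) · sin55.5°·cos24.8° / [1 − cos(30.7°)]
    = 3.310 · 0.8241·0.9078 / [1 − 0.8599]
    = 3.310 · 0.7481 / 0.1401
    = 17.67 m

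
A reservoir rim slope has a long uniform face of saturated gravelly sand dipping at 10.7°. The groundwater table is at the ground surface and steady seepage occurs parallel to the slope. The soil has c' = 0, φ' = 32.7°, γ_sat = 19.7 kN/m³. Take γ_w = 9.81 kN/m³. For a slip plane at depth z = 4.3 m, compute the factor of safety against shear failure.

With seepage parallel to the slope and the water table at the surface, the effective normal stress on the slip plane uses the buoyant unit weight γ' = γ_sat − γ_w while the driving shear stress uses γ_sat:
FS = [c' + γ' z cos²β tanφ'] / [γ_sat z sinβ cosβ]
(For c' = 0 this reduces to FS = (γ'/γ_sat)·tanφ'/tanβ.)
γ' = 19.7 − 9.81 = 9.89 kN/m³
Numerator = 0.0 + 9.89·4.3·cos²10.7°·tan32.7° = 0.0 + 9.89·4.3·0.9655·0.6420 = 26.361 kPa
Denominator = 19.7·4.3·sin10.7°·cos10.7° = 19.7·4.3·0.1857·0.9826 = 15.454 kPa
FS = 26.361 / 15.454 = 1.706

FS = 1.71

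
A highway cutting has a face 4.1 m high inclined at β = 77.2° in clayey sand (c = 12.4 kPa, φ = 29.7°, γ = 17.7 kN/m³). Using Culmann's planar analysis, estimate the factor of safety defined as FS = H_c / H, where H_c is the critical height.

H_c = (4c/γ) · sinβ cosφ / [1 − cos(β − φ)]
    = (4·12.4/17.7) · sin77.2°·cos29.7° / [1 − cos47.5°]
    = 2.802 · 0.8470 / 0.3244 = 7.32 m
FS = H_c / H = 7.32 / 4.1 = 1.785

FS = 1.78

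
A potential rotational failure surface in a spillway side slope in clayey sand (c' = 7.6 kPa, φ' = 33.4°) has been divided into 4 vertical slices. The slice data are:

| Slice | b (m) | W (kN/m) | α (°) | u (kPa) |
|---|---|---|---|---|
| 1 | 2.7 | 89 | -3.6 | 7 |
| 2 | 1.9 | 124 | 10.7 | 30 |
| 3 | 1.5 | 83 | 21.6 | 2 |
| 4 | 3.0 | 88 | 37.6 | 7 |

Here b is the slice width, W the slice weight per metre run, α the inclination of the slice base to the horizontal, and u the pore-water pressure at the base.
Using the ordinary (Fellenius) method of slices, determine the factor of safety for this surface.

FS = 2.38

Ordinary method of slices: FS = Σ[c'·Δl_i + (W_i cosα_i − u_i·Δl_i)·tanφ'] / Σ W_i sinα_i, with Δl_i = b_i / cosα_i.
Slice 1: Δl = 2.7/cos(-3.6°) = 2.705 m; N'_1 = 89·cos(-3.6°) − 7·2.705 = 69.9; c'Δl = 20.56; W sinα = -5.6
Slice 2: Δl = 1.9/cos10.7° = 1.934 m; N'_2 = 124·cos10.7° − 30·1.934 = 63.8; c'Δl = 14.70; W sinα = 23.0
Slice 3: Δl = 1.5/cos21.6° = 1.613 m; N'_3 = 83·cos21.6° − 2·1.613 = 73.9; c'Δl = 12.26; W sinα = 30.6
Slice 4: Δl = 3.0/cos37.6° = 3.786 m; N'_4 = 88·cos37.6° − 7·3.786 = 43.2; c'Δl = 28.78; W sinα = 53.7
Σc'Δl = 76.3 kN/m; ΣN' = 250.9 kN/m; ΣW sinα = 101.7 kN/m
Resisting = 76.3 + 250.9·tan33.4° = 76.3 + 165.4 = 241.7 kN/m
FS = 241.7 / 101.7 = 2.377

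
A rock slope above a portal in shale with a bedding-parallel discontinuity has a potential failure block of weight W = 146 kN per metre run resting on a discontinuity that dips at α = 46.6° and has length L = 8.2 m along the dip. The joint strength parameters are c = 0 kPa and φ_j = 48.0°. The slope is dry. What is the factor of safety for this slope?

FS = 1.05

Resolving the block weight along and normal to the plane and applying the Mohr–Coulomb strength on the joint:
N' = W cosα = 146·cos46.6° = 100.3 kN/m
Driving force T = W sinα = 146·sin46.6° = 106.1 kN/m
Resisting force R = c·L + N'·tanφ_j = 0·8.2 + 100.3·tan48.0° = 0.0 + 111.4 = 111.4 kN/m
FS = R / T = 111.4 / 106.1 = 1.050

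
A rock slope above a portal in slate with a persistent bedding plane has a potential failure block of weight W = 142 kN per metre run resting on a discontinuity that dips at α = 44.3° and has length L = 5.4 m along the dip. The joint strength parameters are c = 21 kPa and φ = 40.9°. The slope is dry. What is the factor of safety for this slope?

Resolving the block weight along and normal to the plane and applying the Mohr–Coulomb strength on the joint:
N' = W cosα = 142·cos44.3° = 101.6 kN/m
Driving force T = W sinα = 142·sin44.3° = 99.2 kN/m
Resisting force R = c·L + N'·tanφ = 21·5.4 + 101.6·tan40.9° = 113.4 + 88.0 = 201.4 kN/m
FS = R / T = 201.4 / 99.2 = 2.031

FS = 2.03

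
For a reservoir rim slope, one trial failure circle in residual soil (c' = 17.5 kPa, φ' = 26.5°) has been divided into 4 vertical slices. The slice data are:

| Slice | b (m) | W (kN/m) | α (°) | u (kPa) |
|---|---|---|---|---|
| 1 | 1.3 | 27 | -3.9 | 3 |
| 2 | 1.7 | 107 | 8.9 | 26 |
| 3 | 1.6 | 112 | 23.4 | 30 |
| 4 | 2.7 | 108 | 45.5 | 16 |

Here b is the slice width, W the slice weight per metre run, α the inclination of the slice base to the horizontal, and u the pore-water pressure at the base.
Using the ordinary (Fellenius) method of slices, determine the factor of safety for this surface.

Ordinary method of slices: FS = Σ[c'·Δl_i + (W_i cosα_i − u_i·Δl_i)·tanφ'] / Σ W_i sinα_i, with Δl_i = b_i / cosα_i.
Slice 1: Δl = 1.3/cos(-3.9°) = 1.303 m; N'_1 = 27·cos(-3.9°) − 3·1.303 = 23.0; c'Δl = 22.80; W sinα = -1.8
Slice 2: Δl = 1.7/cos8.9° = 1.721 m; N'_2 = 107·cos8.9° − 26·1.721 = 61.0; c'Δl = 30.11; W sinα = 16.6
Slice 3: Δl = 1.6/cos23.4° = 1.743 m; N'_3 = 112·cos23.4° − 30·1.743 = 50.5; c'Δl = 30.51; W sinα = 44.5
Slice 4: Δl = 2.7/cos45.5° = 3.852 m; N'_4 = 108·cos45.5° − 16·3.852 = 14.1; c'Δl = 67.41; W sinα = 77.0
Σc'Δl = 150.8 kN/m; ΣN' = 148.6 kN/m; ΣW sinα = 136.2 kN/m
Resisting = 150.8 + 148.6·tan26.5° = 150.8 + 74.1 = 224.9 kN/m
FS = 224.9 / 136.2 = 1.651

FS = 1.65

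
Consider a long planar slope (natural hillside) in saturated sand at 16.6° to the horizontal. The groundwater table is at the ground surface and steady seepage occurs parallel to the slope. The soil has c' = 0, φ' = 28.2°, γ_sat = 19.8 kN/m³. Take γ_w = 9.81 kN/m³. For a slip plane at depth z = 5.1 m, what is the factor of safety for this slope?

FS = 0.91

With seepage parallel to the slope and the water table at the surface, the effective normal stress on the slip plane uses the buoyant unit weight γ' = γ_sat − γ_w while the driving shear stress uses γ_sat:
FS = [c' + γ' z cos²β tanφ'] / [γ_sat z sinβ cosβ]
(For c' = 0 this reduces to FS = (γ'/γ_sat)·tanφ'/tanβ.)
γ' = 19.8 − 9.81 = 9.99 kN/m³
Numerator = 0.0 + 9.99·5.1·cos²16.6°·tan28.2° = 0.0 + 9.99·5.1·0.9184·0.5362 = 25.089 kPa
Denominator = 19.8·5.1·sin16.6°·cos16.6° = 19.8·5.1·0.2857·0.9583 = 27.646 kPa
FS = 25.089 / 27.646 = 0.907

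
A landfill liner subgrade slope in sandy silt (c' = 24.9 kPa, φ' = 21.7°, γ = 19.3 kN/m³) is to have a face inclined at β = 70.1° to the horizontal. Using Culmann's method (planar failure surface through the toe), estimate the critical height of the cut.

Culmann's analysis gives the critical failure plane at α_cr = (β + φ')/2 = (70.1 + 21.7)/2 = 45.9°, and the critical height
H_c = (4c'/γ) · sinβ cosφ' / [1 − cos(β − φ')]
    = (4·24.9/19.3) · sin70.1°·cos21.7° / [1 − cos(48.4°)]
    = 5.161 · 0.9403·0.9291 / [1 − 0.6639]
    = 5.161 · 0.8737 / 0.3361
    = 13.42 m

H_c = 13.42 m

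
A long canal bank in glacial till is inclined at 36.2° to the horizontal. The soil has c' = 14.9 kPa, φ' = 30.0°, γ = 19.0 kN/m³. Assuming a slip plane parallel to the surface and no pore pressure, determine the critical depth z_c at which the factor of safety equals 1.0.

Setting FS = 1.00 in FS = [c' + γz cos²β tanφ'] / [γz sinβ cosβ] and solving for z:
z = c' / [γ cosβ (FS·sinβ − cosβ·tanφ')]
  = 14.9 / [19.0·cos36.2°·(1.00·sin36.2° − cos36.2°·tan30.0°)]
  = 14.9 / [19.0·0.8070·(1.00·0.5906 − 0.8070·0.5774)]
  = 14.9 / 1.9120 = 7.793 m

z_c = 7.79 m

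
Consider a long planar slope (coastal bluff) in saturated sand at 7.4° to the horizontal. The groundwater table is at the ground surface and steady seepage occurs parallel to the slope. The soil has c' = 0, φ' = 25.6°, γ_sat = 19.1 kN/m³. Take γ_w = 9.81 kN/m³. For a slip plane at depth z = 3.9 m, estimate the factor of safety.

With seepage parallel to the slope and the water table at the surface, the effective normal stress on the slip plane uses the buoyant unit weight γ' = γ_sat − γ_w while the driving shear stress uses γ_sat:
FS = [c' + γ' z cos²β tanφ'] / [γ_sat z sinβ cosβ]
(For c' = 0 this reduces to FS = (γ'/γ_sat)·tanφ'/tanβ.)
γ' = 19.1 − 9.81 = 9.29 kN/m³
Numerator = 0.0 + 9.29·3.9·cos²7.4°·tan25.6° = 0.0 + 9.29·3.9·0.9834·0.4791 = 17.071 kPa
Denominator = 19.1·3.9·sin7.4°·cos7.4° = 19.1·3.9·0.1288·0.9917 = 9.514 kPa
FS = 17.071 / 9.514 = 1.794

FS = 1.79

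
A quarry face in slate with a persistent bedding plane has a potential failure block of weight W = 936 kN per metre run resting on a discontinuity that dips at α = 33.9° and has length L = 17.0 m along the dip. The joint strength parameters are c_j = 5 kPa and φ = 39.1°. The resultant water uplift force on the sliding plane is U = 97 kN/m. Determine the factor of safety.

Resolving the block weight along and normal to the plane and applying the Mohr–Coulomb strength on the joint:
N' = W cosα − U = 936·cos33.9° − 97 = 679.9 kN/m
Driving force T = W sinα = 936·sin33.9° = 522.0 kN/m
Resisting force R = c_j·L + N'·tanφ = 5·17.0 + 679.9·tan39.1° = 85.0 + 552.5 = 637.5 kN/m
FS = R / T = 637.5 / 522.0 = 1.221

FS = 1.22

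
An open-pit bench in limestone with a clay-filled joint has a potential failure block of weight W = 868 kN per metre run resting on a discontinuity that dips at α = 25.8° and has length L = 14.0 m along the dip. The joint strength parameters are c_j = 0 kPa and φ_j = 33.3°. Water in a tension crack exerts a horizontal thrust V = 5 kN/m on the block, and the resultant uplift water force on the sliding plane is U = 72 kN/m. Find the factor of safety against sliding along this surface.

FS = 1.22

Resolving the block weight along and normal to the plane and applying the Mohr–Coulomb strength on the joint:
N' = W cosα − U − V sinα = 868·cos25.8° − 72 − 5·sin25.8° = 707.3 kN/m
Driving force T = W sinα + V cosα = 868·sin25.8° + 5·cos25.8° = 382.3 kN/m
Resisting force R = c_j·L + N'·tanφ_j = 0·14.0 + 707.3·tan33.3° = 0.0 + 464.6 = 464.6 kN/m
FS = R / T = 464.6 / 382.3 = 1.215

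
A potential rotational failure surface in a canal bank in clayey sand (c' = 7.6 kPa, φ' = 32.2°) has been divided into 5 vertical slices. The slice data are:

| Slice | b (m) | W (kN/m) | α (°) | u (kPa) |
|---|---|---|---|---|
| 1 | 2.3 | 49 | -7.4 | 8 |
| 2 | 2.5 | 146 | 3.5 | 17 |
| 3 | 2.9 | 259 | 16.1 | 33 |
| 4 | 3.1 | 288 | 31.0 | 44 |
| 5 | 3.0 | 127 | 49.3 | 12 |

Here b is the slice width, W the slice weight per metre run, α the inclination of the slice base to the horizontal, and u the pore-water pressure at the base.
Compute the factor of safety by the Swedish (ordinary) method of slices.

FS = 1.17

Ordinary method of slices: FS = Σ[c'·Δl_i + (W_i cosα_i − u_i·Δl_i)·tanφ'] / Σ W_i sinα_i, with Δl_i = b_i / cosα_i.
Slice 1: Δl = 2.3/cos(-7.4°) = 2.319 m; N'_1 = 49·cos(-7.4°) − 8·2.319 = 30.0; c'Δl = 17.63; W sinα = -6.3
Slice 2: Δl = 2.5/cos3.5° = 2.505 m; N'_2 = 146·cos3.5° − 17·2.505 = 103.1; c'Δl = 19.04; W sinα = 8.9
Slice 3: Δl = 2.9/cos16.1° = 3.018 m; N'_3 = 259·cos16.1° − 33·3.018 = 149.2; c'Δl = 22.94; W sinα = 71.8
Slice 4: Δl = 3.1/cos31.0° = 3.617 m; N'_4 = 288·cos31.0° − 44·3.617 = 87.7; c'Δl = 27.49; W sinα = 148.3
Slice 5: Δl = 3.0/cos49.3° = 4.601 m; N'_5 = 127·cos49.3° − 12·4.601 = 27.6; c'Δl = 34.96; W sinα = 96.3
Σc'Δl = 122.1 kN/m; ΣN' = 397.8 kN/m; ΣW sinα = 319.0 kN/m
Resisting = 122.1 + 397.8·tan32.2° = 122.1 + 250.5 = 372.5 kN/m
FS = 372.5 / 319.0 = 1.168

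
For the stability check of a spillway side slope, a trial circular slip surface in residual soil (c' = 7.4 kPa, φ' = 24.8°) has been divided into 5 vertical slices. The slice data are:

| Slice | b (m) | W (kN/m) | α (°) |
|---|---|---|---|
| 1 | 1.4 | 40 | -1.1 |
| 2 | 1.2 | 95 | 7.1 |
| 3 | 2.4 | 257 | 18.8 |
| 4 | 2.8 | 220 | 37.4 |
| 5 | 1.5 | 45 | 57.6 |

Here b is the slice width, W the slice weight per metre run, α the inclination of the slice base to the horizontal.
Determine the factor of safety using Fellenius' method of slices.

Ordinary method of slices: FS = Σ[c'·Δl_i + (W_i cosα_i)·tanφ'] / Σ W_i sinα_i, with Δl_i = b_i / cosα_i.
Slice 1: Δl = 1.4/cos(-1.1°) = 1.400 m; N'_1 = 40·cos(-1.1°) = 40.0; c'Δl = 10.36; W sinα = -0.8
Slice 2: Δl = 1.2/cos7.1° = 1.209 m; N'_2 = 95·cos7.1° = 94.3; c'Δl = 8.95; W sinα = 11.7
Slice 3: Δl = 2.4/cos18.8° = 2.535 m; N'_3 = 257·cos18.8° = 243.3; c'Δl = 18.76; W sinα = 82.8
Slice 4: Δl = 2.8/cos37.4° = 3.525 m; N'_4 = 220·cos37.4° = 174.8; c'Δl = 26.08; W sinα = 133.6
Slice 5: Δl = 1.5/cos57.6° = 2.799 m; N'_5 = 45·cos57.6° = 24.1; c'Δl = 20.72; W sinα = 38.0
Σc'Δl = 84.9 kN/m; ΣN' = 576.4 kN/m; ΣW sinα = 265.4 kN/m
Resisting = 84.9 + 576.4·tan24.8° = 84.9 + 266.4 = 351.2 kN/m
FS = 351.2 / 265.4 = 1.323

FS = 1.32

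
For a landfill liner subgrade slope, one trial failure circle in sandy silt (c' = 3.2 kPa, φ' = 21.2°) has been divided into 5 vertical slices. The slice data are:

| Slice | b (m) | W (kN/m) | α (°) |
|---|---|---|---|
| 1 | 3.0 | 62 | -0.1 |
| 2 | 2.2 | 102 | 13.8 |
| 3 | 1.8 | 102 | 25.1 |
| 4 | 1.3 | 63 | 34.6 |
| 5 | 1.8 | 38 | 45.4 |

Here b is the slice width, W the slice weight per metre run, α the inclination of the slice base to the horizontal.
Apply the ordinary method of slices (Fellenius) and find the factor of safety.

FS = 1.27

Ordinary method of slices: FS = Σ[c'·Δl_i + (W_i cosα_i)·tanφ'] / Σ W_i sinα_i, with Δl_i = b_i / cosα_i.
Slice 1: Δl = 3.0/cos(-0.1°) = 3.000 m; N'_1 = 62·cos(-0.1°) = 62.0; c'Δl = 9.60; W sinα = -0.1
Slice 2: Δl = 2.2/cos13.8° = 2.265 m; N'_2 = 102·cos13.8° = 99.1; c'Δl = 7.25; W sinα = 24.3
Slice 3: Δl = 1.8/cos25.1° = 1.988 m; N'_3 = 102·cos25.1° = 92.4; c'Δl = 6.36; W sinα = 43.3
Slice 4: Δl = 1.3/cos34.6° = 1.579 m; N'_4 = 63·cos34.6° = 51.9; c'Δl = 5.05; W sinα = 35.8
Slice 5: Δl = 1.8/cos45.4° = 2.564 m; N'_5 = 38·cos45.4° = 26.7; c'Δl = 8.20; W sinα = 27.1
Σc'Δl = 36.5 kN/m; ΣN' = 332.0 kN/m; ΣW sinα = 130.3 kN/m
Resisting = 36.5 + 332.0·tan21.2° = 36.5 + 128.8 = 165.2 kN/m
FS = 165.2 / 130.3 = 1.268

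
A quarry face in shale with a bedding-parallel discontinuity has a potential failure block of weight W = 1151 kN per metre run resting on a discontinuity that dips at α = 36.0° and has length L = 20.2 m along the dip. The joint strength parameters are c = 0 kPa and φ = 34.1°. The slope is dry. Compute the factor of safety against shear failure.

Resolving the block weight along and normal to the plane and applying the Mohr–Coulomb strength on the joint:
N' = W cosα = 1151·cos36.0° = 931.2 kN/m
Driving force T = W sinα = 1151·sin36.0° = 676.5 kN/m
Resisting force R = c·L + N'·tanφ = 0·20.2 + 931.2·tan34.1° = 0.0 + 630.5 = 630.5 kN/m
FS = R / T = 630.5 / 676.5 = 0.932

FS = 0.93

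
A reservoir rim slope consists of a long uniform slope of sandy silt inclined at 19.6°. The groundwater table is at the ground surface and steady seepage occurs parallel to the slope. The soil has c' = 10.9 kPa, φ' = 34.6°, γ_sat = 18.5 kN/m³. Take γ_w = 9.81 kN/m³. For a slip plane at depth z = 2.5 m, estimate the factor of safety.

With seepage parallel to the slope and the water table at the surface, the effective normal stress on the slip plane uses the buoyant unit weight γ' = γ_sat − γ_w while the driving shear stress uses γ_sat:
FS = [c' + γ' z cos²β tanφ'] / [γ_sat z sinβ cosβ]
γ' = 18.5 − 9.81 = 8.69 kN/m³
Numerator = 10.9 + 8.69·2.5·cos²19.6°·tan34.6° = 10.9 + 8.69·2.5·0.8875·0.6899 = 24.201 kPa
Denominator = 18.5·2.5·sin19.6°·cos19.6° = 18.5·2.5·0.3355·0.9421 = 14.616 kPa
FS = 24.201 / 14.616 = 1.656

FS = 1.66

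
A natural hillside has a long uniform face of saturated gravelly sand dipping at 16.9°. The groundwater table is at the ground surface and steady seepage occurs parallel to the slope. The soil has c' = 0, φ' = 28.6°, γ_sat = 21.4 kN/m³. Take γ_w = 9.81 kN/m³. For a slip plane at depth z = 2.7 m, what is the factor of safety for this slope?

With seepage parallel to the slope and the water table at the surface, the effective normal stress on the slip plane uses the buoyant unit weight γ' = γ_sat − γ_w while the driving shear stress uses γ_sat:
FS = [c' + γ' z cos²β tanφ'] / [γ_sat z sinβ cosβ]
(For c' = 0 this reduces to FS = (γ'/γ_sat)·tanφ'/tanβ.)
γ' = 21.4 − 9.81 = 11.59 kN/m³
Numerator = 0.0 + 11.59·2.7·cos²16.9°·tan28.6° = 0.0 + 11.59·2.7·0.9155·0.5452 = 15.620 kPa
Denominator = 21.4·2.7·sin16.9°·cos16.9° = 21.4·2.7·0.2907·0.9568 = 16.071 kPa
FS = 15.620 / 16.071 = 0.972

FS = 0.97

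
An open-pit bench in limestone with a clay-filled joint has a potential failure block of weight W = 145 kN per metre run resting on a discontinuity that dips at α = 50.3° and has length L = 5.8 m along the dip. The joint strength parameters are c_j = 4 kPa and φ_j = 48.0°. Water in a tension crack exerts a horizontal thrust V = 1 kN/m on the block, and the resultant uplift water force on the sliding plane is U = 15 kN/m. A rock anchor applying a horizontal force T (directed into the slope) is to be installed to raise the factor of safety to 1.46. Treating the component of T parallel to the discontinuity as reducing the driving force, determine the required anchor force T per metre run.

T = 31 kN/m

Resolving forces along and normal to the sliding plane, with the horizontal anchor force T adding T·sinα to the effective normal force and T·cosα acting up the plane against the driving force:
FS = [c_jL + (W cosα − U − V sinα + T sinα) tanφ_j] / [W sinα + V cosα − T cosα]
Without the anchor: N' = 76.9 kN/m, driving T_d = 112.2 kN/m, resisting R = 4·5.8 + 76.9·tan48.0° = 108.6 kN/m, FS = 0.97.
Setting FS = 1.46 and solving for T:
1.46·(112.2 − T cos50.3°) = 108.6 + T sin50.3°·tan48.0°
T·(sin50.3°·tan48.0° + 1.46·cos50.3°) = 1.46·112.2 − 108.6
T·(0.7694·1.1106 + 1.46·0.6388) = 163.8 − 108.6 = 55.3
T·1.7871 = 55.3
T = 30.9 kN/m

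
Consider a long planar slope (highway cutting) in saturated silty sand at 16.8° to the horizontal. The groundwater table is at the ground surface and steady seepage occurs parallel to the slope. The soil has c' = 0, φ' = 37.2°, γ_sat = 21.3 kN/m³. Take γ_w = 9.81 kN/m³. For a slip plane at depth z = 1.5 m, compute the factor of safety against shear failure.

FS = 1.36

With seepage parallel to the slope and the water table at the surface, the effective normal stress on the slip plane uses the buoyant unit weight γ' = γ_sat − γ_w while the driving shear stress uses γ_sat:
FS = [c' + γ' z cos²β tanφ'] / [γ_sat z sinβ cosβ]
(For c' = 0 this reduces to FS = (γ'/γ_sat)·tanφ'/tanβ.)
γ' = 21.3 − 9.81 = 11.49 kN/m³
Numerator = 0.0 + 11.49·1.5·cos²16.8°·tan37.2° = 0.0 + 11.49·1.5·0.9165·0.7590 = 11.989 kPa
Denominator = 21.3·1.5·sin16.8°·cos16.8° = 21.3·1.5·0.2890·0.9573 = 8.840 kPa
FS = 11.989 / 8.840 = 1.356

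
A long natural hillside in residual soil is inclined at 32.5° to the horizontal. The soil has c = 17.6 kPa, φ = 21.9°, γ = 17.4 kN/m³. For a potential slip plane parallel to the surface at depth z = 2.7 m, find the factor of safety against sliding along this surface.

FS = 1.46

For an infinite slope with a slip plane parallel to the surface (no pore pressure): FS = [c + γz cos²β tanφ] / [γz sinβ cosβ].
γz = 17.4·2.7 = 46.98 kN/m²
Numerator = 17.6 + 46.98·cos²32.5°·tan21.9° = 17.6 + 46.98·0.7113·0.4020 = 31.034 kPa
Denominator = 46.98·sin32.5°·cos32.5° = 46.98·0.5373·0.8434 = 21.289 kPa
FS = 31.034 / 21.289 = 1.458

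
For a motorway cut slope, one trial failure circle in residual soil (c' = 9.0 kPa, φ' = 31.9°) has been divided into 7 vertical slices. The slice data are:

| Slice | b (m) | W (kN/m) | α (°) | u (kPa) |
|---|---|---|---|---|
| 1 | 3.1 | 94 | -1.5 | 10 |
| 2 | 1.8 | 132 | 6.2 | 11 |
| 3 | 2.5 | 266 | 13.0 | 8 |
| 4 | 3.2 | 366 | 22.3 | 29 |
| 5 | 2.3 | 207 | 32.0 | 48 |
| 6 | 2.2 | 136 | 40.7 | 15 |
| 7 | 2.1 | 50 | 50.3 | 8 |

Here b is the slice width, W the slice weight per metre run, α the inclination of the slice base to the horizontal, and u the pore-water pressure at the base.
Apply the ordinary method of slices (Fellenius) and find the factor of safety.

Ordinary method of slices: FS = Σ[c'·Δl_i + (W_i cosα_i − u_i·Δl_i)·tanφ'] / Σ W_i sinα_i, with Δl_i = b_i / cosα_i.
Slice 1: Δl = 3.1/cos(-1.5°) = 3.101 m; N'_1 = 94·cos(-1.5°) − 10·3.101 = 63.0; c'Δl = 27.91; W sinα = -2.5
Slice 2: Δl = 1.8/cos6.2° = 1.811 m; N'_2 = 132·cos6.2° − 11·1.811 = 111.3; c'Δl = 16.30; W sinα = 14.3
Slice 3: Δl = 2.5/cos13.0° = 2.566 m; N'_3 = 266·cos13.0° − 8·2.566 = 238.7; c'Δl = 23.09; W sinα = 59.8
Slice 4: Δl = 3.2/cos22.3° = 3.459 m; N'_4 = 366·cos22.3° − 29·3.459 = 238.3; c'Δl = 31.13; W sinα = 138.9
Slice 5: Δl = 2.3/cos32.0° = 2.712 m; N'_5 = 207·cos32.0° − 48·2.712 = 45.4; c'Δl = 24.41; W sinα = 109.7
Slice 6: Δl = 2.2/cos40.7° = 2.902 m; N'_6 = 136·cos40.7° − 15·2.902 = 59.6; c'Δl = 26.12; W sinα = 88.7
Slice 7: Δl = 2.1/cos50.3° = 3.288 m; N'_7 = 50·cos50.3° − 8·3.288 = 5.6; c'Δl = 29.59; W sinα = 38.5
Σc'Δl = 178.5 kN/m; ΣN' = 761.8 kN/m; ΣW sinα = 447.4 kN/m
Resisting = 178.5 + 761.8·tan31.9° = 178.5 + 474.2 = 652.7 kN/m
FS = 652.7 / 447.4 = 1.459

FS = 1.46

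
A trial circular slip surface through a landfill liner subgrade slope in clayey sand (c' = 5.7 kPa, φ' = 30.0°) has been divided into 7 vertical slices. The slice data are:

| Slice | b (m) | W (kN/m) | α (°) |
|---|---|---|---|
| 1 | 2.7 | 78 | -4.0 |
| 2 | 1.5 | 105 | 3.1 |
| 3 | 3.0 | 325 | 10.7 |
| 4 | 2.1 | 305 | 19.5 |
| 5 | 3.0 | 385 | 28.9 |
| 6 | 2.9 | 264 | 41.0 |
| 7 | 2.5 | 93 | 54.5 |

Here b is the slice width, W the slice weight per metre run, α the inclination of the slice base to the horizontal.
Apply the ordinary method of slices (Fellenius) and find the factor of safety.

Ordinary method of slices: FS = Σ[c'·Δl_i + (W_i cosα_i)·tanφ'] / Σ W_i sinα_i, with Δl_i = b_i / cosα_i.
Slice 1: Δl = 2.7/cos(-4.0°) = 2.707 m; N'_1 = 78·cos(-4.0°) = 77.8; c'Δl = 15.43; W sinα = -5.4
Slice 2: Δl = 1.5/cos3.1° = 1.502 m; N'_2 = 105·cos3.1° = 104.8; c'Δl = 8.56; W sinα = 5.7
Slice 3: Δl = 3.0/cos10.7° = 3.053 m; N'_3 = 325·cos10.7° = 319.3; c'Δl = 17.40; W sinα = 60.3
Slice 4: Δl = 2.1/cos19.5° = 2.228 m; N'_4 = 305·cos19.5° = 287.5; c'Δl = 12.70; W sinα = 101.8
Slice 5: Δl = 3.0/cos28.9° = 3.427 m; N'_5 = 385·cos28.9° = 337.1; c'Δl = 19.53; W sinα = 186.1
Slice 6: Δl = 2.9/cos41.0° = 3.843 m; N'_6 = 264·cos41.0° = 199.2; c'Δl = 21.90; W sinα = 173.2
Slice 7: Δl = 2.5/cos54.5° = 4.305 m; N'_7 = 93·cos54.5° = 54.0; c'Δl = 24.54; W sinα = 75.7
Σc'Δl = 120.1 kN/m; ΣN' = 1379.8 kN/m; ΣW sinα = 597.4 kN/m
Resisting = 120.1 + 1379.8·tan30.0° = 120.1 + 796.6 = 916.7 kN/m
FS = 916.7 / 597.4 = 1.535

FS = 1.53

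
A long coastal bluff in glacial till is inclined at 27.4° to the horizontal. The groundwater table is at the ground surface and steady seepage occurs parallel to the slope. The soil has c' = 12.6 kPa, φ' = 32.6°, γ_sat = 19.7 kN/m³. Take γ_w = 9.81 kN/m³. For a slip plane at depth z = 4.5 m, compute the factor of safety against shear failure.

FS = 0.97

With seepage parallel to the slope and the water table at the surface, the effective normal stress on the slip plane uses the buoyant unit weight γ' = γ_sat − γ_w while the driving shear stress uses γ_sat:
FS = [c' + γ' z cos²β tanφ'] / [γ_sat z sinβ cosβ]
γ' = 19.7 − 9.81 = 9.89 kN/m³
Numerator = 12.6 + 9.89·4.5·cos²27.4°·tan32.6° = 12.6 + 9.89·4.5·0.7882·0.6395 = 35.034 kPa
Denominator = 19.7·4.5·sin27.4°·cos27.4° = 19.7·4.5·0.4602·0.8878 = 36.220 kPa
FS = 35.034 / 36.220 = 0.967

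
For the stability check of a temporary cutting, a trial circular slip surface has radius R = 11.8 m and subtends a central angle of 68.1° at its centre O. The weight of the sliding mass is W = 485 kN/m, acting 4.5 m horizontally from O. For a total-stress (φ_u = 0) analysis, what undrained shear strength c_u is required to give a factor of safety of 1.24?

FS = c_u·L_a·R / (W·d), so c_u = FS·W·d / (L_a·R).
Arc length L_a = R·θ = 11.8·(68.1°·π/180) = 11.8·1.1886 = 14.03 m
c_u = 1.24·485·4.5 / (14.03·11.8) = 2706.3 / 165.50 = 16.35 kPa

c_u = 16.4 kPa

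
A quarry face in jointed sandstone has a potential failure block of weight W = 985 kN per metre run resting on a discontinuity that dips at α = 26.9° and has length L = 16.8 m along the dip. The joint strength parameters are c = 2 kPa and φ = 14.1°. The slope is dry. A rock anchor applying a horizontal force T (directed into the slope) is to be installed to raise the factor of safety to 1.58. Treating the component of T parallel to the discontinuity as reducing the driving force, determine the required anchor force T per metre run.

Resolving forces along and normal to the sliding plane, with the horizontal anchor force T adding T·sinα to the effective normal force and T·cosα acting up the plane against the driving force:
FS = [cL + (W cosα + T sinα) tanφ] / [W sinα − T cosα]
Without the anchor: N' = 878.4 kN/m, driving T_d = 445.6 kN/m, resisting R = 2·16.8 + 878.4·tan14.1° = 254.2 kN/m, FS = 0.57.
Setting FS = 1.58 and solving for T:
1.58·(445.6 − T cos26.9°) = 254.2 + T sin26.9°·tan14.1°
T·(sin26.9°·tan14.1° + 1.58·cos26.9°) = 1.58·445.6 − 254.2
T·(0.4524·0.2512 + 1.58·0.8918) = 704.1 − 254.2 = 449.9
T·1.5227 = 449.9
T = 295.5 kN/m

T = 295 kN/m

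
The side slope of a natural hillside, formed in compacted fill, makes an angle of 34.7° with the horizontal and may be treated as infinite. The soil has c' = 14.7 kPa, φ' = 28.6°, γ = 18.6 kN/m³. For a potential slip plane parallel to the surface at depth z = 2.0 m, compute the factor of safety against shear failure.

For an infinite slope with a slip plane parallel to the surface (no pore pressure): FS = [c' + γz cos²β tanφ'] / [γz sinβ cosβ].
γz = 18.6·2.0 = 37.20 kN/m²
Numerator = 14.7 + 37.20·cos²34.7°·tan28.6° = 14.7 + 37.20·0.6759·0.5452 = 28.409 kPa
Denominator = 37.20·sin34.7°·cos34.7° = 37.20·0.5693·0.8221 = 17.411 kPa
FS = 28.409 / 17.411 = 1.632

FS = 1.63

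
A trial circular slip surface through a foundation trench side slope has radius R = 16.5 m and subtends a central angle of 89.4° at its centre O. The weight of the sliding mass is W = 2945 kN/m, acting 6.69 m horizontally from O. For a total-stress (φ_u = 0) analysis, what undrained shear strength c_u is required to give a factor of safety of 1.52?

FS = c_u·L_a·R / (W·d), so c_u = FS·W·d / (L_a·R).
Arc length L_a = R·θ = 16.5·(89.4°·π/180) = 16.5·1.5603 = 25.75 m
c_u = 1.52·2945·6.69 / (25.75·16.5) = 29947.1 / 424.80 = 70.50 kPa

c_u = 70.5 kPa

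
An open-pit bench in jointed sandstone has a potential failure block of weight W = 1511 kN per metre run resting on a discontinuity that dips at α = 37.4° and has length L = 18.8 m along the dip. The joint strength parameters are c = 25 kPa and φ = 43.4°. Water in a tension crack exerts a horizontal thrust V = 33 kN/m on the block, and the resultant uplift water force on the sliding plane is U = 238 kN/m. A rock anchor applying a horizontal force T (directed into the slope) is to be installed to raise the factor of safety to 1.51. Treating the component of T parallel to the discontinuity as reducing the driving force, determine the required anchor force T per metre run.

Resolving forces along and normal to the sliding plane, with the horizontal anchor force T adding T·sinα to the effective normal force and T·cosα acting up the plane against the driving force:
FS = [cL + (W cosα − U − V sinα + T sinα) tanφ] / [W sinα + V cosα − T cosα]
Without the anchor: N' = 942.3 kN/m, driving T_d = 944.0 kN/m, resisting R = 25·18.8 + 942.3·tan43.4° = 1361.1 kN/m, FS = 1.44.
Setting FS = 1.51 and solving for T:
1.51·(944.0 − T cos37.4°) = 1361.1 + T sin37.4°·tan43.4°
T·(sin37.4°·tan43.4° + 1.51·cos37.4°) = 1.51·944.0 − 1361.1
T·(0.6074·0.9457 + 1.51·0.7944) = 1425.4 − 1361.1 = 64.3
T·1.7739 = 64.3
T = 36.2 kN/m

T = 36 kN/m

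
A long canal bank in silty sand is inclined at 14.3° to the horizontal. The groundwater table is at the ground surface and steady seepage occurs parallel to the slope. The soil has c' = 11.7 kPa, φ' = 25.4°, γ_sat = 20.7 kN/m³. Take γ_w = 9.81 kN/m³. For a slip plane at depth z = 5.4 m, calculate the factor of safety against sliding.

FS = 1.42

With seepage parallel to the slope and the water table at the surface, the effective normal stress on the slip plane uses the buoyant unit weight γ' = γ_sat − γ_w while the driving shear stress uses γ_sat:
FS = [c' + γ' z cos²β tanφ'] / [γ_sat z sinβ cosβ]
γ' = 20.7 − 9.81 = 10.89 kN/m³
Numerator = 11.7 + 10.89·5.4·cos²14.3°·tan25.4° = 11.7 + 10.89·5.4·0.9390·0.4748 = 37.920 kPa
Denominator = 20.7·5.4·sin14.3°·cos14.3° = 20.7·5.4·0.2470·0.9690 = 26.754 kPa
FS = 37.920 / 26.754 = 1.417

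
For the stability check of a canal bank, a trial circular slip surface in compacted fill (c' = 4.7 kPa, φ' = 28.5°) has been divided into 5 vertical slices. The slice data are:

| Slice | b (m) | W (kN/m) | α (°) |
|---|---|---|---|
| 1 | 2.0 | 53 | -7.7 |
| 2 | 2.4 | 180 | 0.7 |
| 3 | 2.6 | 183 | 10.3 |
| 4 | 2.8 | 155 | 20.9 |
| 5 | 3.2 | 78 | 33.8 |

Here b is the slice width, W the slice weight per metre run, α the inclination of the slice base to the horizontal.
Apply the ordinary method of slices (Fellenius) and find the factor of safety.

Ordinary method of slices: FS = Σ[c'·Δl_i + (W_i cosα_i)·tanφ'] / Σ W_i sinα_i, with Δl_i = b_i / cosα_i.
Slice 1: Δl = 2.0/cos(-7.7°) = 2.018 m; N'_1 = 53·cos(-7.7°) = 52.5; c'Δl = 9.49; W sinα = -7.1
Slice 2: Δl = 2.4/cos0.7° = 2.400 m; N'_2 = 180·cos0.7° = 180.0; c'Δl = 11.28; W sinα = 2.2
Slice 3: Δl = 2.6/cos10.3° = 2.643 m; N'_3 = 183·cos10.3° = 180.1; c'Δl = 12.42; W sinα = 32.7
Slice 4: Δl = 2.8/cos20.9° = 2.997 m; N'_4 = 155·cos20.9° = 144.8; c'Δl = 14.09; W sinα = 55.3
Slice 5: Δl = 3.2/cos33.8° = 3.851 m; N'_5 = 78·cos33.8° = 64.8; c'Δl = 18.10; W sinα = 43.4
Σc'Δl = 65.4 kN/m; ΣN' = 622.2 kN/m; ΣW sinα = 126.5 kN/m
Resisting = 65.4 + 622.2·tan28.5° = 65.4 + 337.8 = 403.2 kN/m
FS = 403.2 / 126.5 = 3.187

FS = 3.19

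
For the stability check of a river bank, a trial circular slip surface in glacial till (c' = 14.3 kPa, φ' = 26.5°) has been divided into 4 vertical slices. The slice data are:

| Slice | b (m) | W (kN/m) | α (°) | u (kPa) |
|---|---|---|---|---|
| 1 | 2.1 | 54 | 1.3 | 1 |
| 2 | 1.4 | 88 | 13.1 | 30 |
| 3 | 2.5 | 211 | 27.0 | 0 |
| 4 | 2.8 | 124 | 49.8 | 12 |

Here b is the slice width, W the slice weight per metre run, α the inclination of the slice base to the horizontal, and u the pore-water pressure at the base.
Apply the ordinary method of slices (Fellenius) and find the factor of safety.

Ordinary method of slices: FS = Σ[c'·Δl_i + (W_i cosα_i − u_i·Δl_i)·tanφ'] / Σ W_i sinα_i, with Δl_i = b_i / cosα_i.
Slice 1: Δl = 2.1/cos1.3° = 2.101 m; N'_1 = 54·cos1.3° − 1·2.101 = 51.9; c'Δl = 30.04; W sinα = 1.2
Slice 2: Δl = 1.4/cos13.1° = 1.437 m; N'_2 = 88·cos13.1° − 30·1.437 = 42.6; c'Δl = 20.55; W sinα = 19.9
Slice 3: Δl = 2.5/cos27.0° = 2.806 m; N'_3 = 211·cos27.0° − 0·2.806 = 188.0; c'Δl = 40.12; W sinα = 95.8
Slice 4: Δl = 2.8/cos49.8° = 4.338 m; N'_4 = 124·cos49.8° − 12·4.338 = 28.0; c'Δl = 62.03; W sinα = 94.7
Σc'Δl = 152.7 kN/m; ΣN' = 310.5 kN/m; ΣW sinα = 211.7 kN/m
Resisting = 152.7 + 310.5·tan26.5° = 152.7 + 154.8 = 307.5 kN/m
FS = 307.5 / 211.7 = 1.453

FS = 1.45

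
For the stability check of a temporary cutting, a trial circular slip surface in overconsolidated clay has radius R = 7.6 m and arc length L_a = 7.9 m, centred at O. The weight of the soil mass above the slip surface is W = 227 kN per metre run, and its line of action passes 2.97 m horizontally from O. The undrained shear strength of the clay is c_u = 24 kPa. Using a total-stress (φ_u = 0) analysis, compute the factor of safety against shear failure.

Taking moments about the centre O, the resisting moment is provided by the undrained shear strength acting along the arc:
M_R = c_u·L_a·R = 24·7.90·7.6 = 1441.0 kN·m/m
M_D = W·d = 227·2.97 = 674.2 kN·m/m
FS = M_R / M_D = 1441.0 / 674.2 = 2.137

FS = 2.14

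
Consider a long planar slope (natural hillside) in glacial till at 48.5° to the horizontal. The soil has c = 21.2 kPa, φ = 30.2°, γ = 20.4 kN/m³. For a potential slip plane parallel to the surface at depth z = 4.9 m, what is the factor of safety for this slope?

For an infinite slope with a slip plane parallel to the surface (no pore pressure): FS = [c + γz cos²β tanφ] / [γz sinβ cosβ].
γz = 20.4·4.9 = 99.96 kN/m²
Numerator = 21.2 + 99.96·cos²48.5°·tan30.2° = 21.2 + 99.96·0.4391·0.5820 = 46.744 kPa
Denominator = 99.96·sin48.5°·cos48.5° = 99.96·0.7490·0.6626 = 49.607 kPa
FS = 46.744 / 49.607 = 0.942

FS = 0.94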